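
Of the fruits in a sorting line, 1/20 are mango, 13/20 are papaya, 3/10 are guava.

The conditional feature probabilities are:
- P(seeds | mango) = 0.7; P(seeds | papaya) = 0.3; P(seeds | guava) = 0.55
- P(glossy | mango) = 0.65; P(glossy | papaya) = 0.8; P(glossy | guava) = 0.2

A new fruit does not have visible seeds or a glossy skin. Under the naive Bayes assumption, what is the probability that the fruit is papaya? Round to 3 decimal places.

0.446

mango: 0.05 × (1−0.7) × (1−0.65) = 0.00525
papaya: 0.65 × (1−0.3) × (1−0.8) = 0.091
guava: 0.3 × (1−0.55) × (1−0.2) = 0.108
P(papaya | x) = 0.091 / 0.20425 ≈ 0.446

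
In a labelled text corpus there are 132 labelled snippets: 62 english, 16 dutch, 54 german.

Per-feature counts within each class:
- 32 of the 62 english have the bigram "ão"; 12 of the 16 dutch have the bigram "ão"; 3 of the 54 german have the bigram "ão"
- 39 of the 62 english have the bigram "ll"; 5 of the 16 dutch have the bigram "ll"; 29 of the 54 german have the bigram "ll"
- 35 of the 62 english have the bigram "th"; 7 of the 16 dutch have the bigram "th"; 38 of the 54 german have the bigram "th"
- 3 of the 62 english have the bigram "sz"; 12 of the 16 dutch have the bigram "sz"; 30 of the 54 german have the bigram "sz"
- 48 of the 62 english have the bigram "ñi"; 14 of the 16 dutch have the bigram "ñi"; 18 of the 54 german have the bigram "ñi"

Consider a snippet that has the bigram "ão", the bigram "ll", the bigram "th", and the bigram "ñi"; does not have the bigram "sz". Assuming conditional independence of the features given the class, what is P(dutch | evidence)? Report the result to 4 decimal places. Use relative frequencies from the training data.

0.0403

english: (62/132) × (32/62) × (39/62) × (35/62) × (59/62) × (48/62) ≈ 0.0634213
dutch: (16/132) × (12/16) × (5/16) × (7/16) × (4/16) × (14/16) ≈ 0.00271884
german: (54/132) × (3/54) × (29/54) × (38/54) × (24/54) × (18/54) ≈ 0.00127244
P(dutch | x) = 0.00271884 / 0.06741258 ≈ 0.0403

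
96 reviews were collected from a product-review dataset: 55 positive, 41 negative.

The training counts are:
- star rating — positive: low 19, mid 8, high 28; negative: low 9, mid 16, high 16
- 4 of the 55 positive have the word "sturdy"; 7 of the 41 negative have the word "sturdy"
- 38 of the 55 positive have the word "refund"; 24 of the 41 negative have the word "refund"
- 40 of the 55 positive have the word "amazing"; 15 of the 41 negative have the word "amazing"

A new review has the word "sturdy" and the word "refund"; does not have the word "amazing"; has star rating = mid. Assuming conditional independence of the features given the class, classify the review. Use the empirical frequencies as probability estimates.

positive: (55/96) × (8/55) × (4/55) × (38/55) × (15/55) ≈ 0.001142
negative: (41/96) × (16/41) × (7/41) × (24/41) × (26/41) ≈ 0.0105628
Highest score → negative.

negative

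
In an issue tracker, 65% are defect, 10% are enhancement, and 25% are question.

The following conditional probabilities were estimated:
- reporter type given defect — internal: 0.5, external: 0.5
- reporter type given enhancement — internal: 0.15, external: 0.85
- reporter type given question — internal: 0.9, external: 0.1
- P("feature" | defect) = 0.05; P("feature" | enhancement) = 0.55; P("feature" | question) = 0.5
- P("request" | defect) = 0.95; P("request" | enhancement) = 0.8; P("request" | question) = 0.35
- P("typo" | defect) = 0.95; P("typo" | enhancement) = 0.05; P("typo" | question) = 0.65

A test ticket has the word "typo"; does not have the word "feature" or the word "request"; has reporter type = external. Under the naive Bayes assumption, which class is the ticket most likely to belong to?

defect: 0.65 × 0.5 × (1−0.05) × (1−0.95) × 0.95 = 0.014665625
enhancement: 0.1 × 0.85 × (1−0.55) × (1−0.8) × 0.05 = 0.0003825
question: 0.25 × 0.1 × (1−0.5) × (1−0.35) × 0.65 = 0.00528125
Highest score → defect.

defect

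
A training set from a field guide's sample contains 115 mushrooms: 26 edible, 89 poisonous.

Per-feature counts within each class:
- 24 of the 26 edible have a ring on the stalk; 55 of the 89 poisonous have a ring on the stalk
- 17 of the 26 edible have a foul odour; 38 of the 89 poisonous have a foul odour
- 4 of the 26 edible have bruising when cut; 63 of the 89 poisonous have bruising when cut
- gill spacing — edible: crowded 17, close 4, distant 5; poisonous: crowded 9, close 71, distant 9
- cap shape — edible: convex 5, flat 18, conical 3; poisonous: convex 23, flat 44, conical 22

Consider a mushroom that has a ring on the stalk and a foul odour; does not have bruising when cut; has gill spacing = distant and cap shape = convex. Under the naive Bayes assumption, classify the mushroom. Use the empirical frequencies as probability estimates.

edible

edible: (26/115) × (24/26) × (17/26) × (22/26) × (5/26) × (5/26) ≈ 0.00427004
poisonous: (89/115) × (55/89) × (38/89) × (26/89) × (9/89) × (23/89) ≈ 0.00155895
Highest score → edible.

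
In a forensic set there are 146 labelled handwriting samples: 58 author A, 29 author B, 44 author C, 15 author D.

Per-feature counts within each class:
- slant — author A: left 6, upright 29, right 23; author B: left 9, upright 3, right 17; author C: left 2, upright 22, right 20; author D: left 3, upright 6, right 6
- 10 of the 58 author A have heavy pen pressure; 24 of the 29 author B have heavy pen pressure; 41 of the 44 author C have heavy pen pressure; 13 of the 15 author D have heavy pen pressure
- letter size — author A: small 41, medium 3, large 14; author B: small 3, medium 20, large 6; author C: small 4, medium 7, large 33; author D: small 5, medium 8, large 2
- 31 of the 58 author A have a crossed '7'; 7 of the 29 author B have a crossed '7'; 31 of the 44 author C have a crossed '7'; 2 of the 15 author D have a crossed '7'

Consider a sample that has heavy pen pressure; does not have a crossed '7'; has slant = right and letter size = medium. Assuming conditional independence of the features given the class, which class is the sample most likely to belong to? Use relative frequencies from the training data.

author A: (58/146) × (23/58) × (10/58) × (3/58) × (27/58) ≈ 0.000653997
author B: (29/146) × (17/29) × (24/29) × (20/29) × (22/29) ≈ 0.0504157
author C: (44/146) × (20/44) × (41/44) × (7/44) × (13/44) ≈ 0.0059999
author D: (15/146) × (6/15) × (13/15) × (8/15) × (13/15) ≈ 0.0164627
Highest score → author B.

author B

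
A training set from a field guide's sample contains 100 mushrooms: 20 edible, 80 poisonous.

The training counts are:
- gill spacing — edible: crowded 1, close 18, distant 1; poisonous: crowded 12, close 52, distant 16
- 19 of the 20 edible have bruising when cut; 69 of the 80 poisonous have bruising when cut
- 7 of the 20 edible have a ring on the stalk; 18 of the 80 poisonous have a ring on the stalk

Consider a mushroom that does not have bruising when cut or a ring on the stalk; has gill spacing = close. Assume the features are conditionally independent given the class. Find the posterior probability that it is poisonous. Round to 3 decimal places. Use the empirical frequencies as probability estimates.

edible: (20/100) × (18/20) × (1/20) × (13/20) = 0.00585
poisonous: (80/100) × (52/80) × (11/80) × (62/80) = 0.0554125
P(poisonous | x) = 0.0554125 / 0.0612625 ≈ 0.905

0.905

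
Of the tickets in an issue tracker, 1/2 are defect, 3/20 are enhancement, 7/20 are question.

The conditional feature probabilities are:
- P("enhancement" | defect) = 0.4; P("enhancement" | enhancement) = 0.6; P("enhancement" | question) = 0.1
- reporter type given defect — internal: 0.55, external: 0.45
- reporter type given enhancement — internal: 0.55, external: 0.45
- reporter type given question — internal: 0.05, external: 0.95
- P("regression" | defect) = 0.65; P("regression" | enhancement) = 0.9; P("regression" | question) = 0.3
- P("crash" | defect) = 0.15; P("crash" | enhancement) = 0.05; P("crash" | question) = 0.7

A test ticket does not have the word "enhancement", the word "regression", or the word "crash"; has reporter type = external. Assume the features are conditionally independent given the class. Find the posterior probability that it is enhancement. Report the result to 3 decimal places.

defect: 0.5 × (1−0.4) × 0.45 × (1−0.65) × (1−0.15) = 0.0401625
enhancement: 0.15 × (1−0.6) × 0.45 × (1−0.9) × (1−0.05) = 0.002565
question: 0.35 × (1−0.1) × 0.95 × (1−0.3) × (1−0.7) = 0.0628425
P(enhancement | x) = 0.002565 / 0.10557 ≈ 0.024

0.024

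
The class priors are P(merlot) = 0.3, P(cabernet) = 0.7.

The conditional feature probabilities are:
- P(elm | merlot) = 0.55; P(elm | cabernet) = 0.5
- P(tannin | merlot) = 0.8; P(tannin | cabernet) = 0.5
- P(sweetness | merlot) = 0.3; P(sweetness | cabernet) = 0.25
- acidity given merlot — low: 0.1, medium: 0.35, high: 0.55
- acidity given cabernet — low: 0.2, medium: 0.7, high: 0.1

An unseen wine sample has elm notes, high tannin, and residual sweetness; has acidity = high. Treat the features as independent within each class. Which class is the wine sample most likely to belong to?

merlot

merlot: 0.3 × 0.55 × 0.8 × 0.3 × 0.55 = 0.02178
cabernet: 0.7 × 0.5 × 0.5 × 0.25 × 0.1 = 0.004375
Highest score → merlot.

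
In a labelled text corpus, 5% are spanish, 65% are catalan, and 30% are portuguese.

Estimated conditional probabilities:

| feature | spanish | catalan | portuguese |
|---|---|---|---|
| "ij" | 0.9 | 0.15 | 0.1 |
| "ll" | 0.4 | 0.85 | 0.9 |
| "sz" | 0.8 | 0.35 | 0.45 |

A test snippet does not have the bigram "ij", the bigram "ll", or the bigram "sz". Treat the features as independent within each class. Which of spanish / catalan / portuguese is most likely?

catalan

spanish: 0.05 × (1−0.9) × (1−0.4) × (1−0.8) = 0.0006
catalan: 0.65 × (1−0.15) × (1−0.85) × (1−0.35) = 0.05386875
portuguese: 0.3 × (1−0.1) × (1−0.9) × (1−0.45) = 0.01485
Highest score → catalan.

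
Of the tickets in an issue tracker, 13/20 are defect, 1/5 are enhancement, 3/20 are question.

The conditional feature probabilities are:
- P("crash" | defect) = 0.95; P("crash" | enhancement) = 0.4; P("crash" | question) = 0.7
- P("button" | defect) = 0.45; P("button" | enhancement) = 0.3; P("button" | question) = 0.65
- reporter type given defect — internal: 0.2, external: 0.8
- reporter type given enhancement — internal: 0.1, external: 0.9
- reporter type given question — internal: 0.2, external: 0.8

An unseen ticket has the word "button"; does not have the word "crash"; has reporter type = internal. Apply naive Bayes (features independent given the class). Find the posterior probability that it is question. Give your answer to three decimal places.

defect: 0.65 × (1−0.95) × 0.45 × 0.2 = 0.002925
enhancement: 0.2 × (1−0.4) × 0.3 × 0.1 = 0.0036
question: 0.15 × (1−0.7) × 0.65 × 0.2 = 0.00585
P(question | x) = 0.00585 / 0.012375 ≈ 0.473

0.473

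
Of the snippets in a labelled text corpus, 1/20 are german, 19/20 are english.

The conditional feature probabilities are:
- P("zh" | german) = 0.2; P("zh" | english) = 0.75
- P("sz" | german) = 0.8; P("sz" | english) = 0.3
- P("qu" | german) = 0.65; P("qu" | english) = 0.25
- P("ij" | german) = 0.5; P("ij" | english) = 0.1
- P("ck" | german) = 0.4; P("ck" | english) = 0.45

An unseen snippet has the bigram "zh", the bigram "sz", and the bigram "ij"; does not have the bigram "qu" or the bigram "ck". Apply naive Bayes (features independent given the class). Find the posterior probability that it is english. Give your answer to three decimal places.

0.913

german: 0.05 × 0.2 × 0.8 × (1−0.65) × 0.5 × (1−0.4) = 0.00084
english: 0.95 × 0.75 × 0.3 × (1−0.25) × 0.1 × (1−0.45) = 0.0088171875
P(english | x) = 0.0088171875 / 0.0096571875 ≈ 0.913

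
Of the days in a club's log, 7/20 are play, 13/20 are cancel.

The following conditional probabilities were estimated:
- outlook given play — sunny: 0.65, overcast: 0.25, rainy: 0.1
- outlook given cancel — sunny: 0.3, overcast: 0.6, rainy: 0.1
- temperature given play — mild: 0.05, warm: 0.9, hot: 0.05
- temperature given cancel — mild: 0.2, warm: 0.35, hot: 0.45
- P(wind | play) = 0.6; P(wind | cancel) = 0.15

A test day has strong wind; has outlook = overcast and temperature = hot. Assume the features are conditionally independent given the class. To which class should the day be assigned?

play: 0.35 × 0.25 × 0.05 × 0.6 = 0.002625
cancel: 0.65 × 0.6 × 0.45 × 0.15 = 0.026325
Highest score → cancel.

cancel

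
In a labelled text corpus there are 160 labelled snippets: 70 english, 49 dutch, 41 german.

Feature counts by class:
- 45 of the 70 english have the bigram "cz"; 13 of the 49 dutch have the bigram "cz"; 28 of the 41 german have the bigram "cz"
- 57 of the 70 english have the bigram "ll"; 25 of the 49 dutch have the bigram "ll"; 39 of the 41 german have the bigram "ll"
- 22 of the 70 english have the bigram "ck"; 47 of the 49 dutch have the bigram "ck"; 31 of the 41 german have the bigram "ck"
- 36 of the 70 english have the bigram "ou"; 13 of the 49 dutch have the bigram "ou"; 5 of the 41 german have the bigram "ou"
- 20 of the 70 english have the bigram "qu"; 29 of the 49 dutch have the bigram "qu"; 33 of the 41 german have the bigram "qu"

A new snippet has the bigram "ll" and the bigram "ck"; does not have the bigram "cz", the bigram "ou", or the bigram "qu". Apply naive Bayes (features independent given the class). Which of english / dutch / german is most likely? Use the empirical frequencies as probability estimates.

dutch

english: (70/160) × (25/70) × (57/70) × (22/70) × (34/70) × (50/70) ≈ 0.0138731
dutch: (49/160) × (36/49) × (25/49) × (47/49) × (36/49) × (20/49) ≈ 0.0330194
german: (41/160) × (13/41) × (39/41) × (31/41) × (36/41) × (8/41) ≈ 0.0100117
Highest score → dutch.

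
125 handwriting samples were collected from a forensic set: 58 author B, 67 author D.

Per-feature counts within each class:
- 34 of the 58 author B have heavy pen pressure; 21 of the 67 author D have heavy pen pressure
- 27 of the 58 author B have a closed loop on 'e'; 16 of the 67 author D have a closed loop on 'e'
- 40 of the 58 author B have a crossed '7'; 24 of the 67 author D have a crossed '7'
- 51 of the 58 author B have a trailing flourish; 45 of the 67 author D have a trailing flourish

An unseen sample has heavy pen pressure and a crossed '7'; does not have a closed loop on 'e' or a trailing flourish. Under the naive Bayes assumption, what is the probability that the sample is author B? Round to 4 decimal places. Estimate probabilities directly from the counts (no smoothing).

author B: (58/125) × (34/58) × (31/58) × (40/58) × (7/58) ≈ 0.0121005
author D: (67/125) × (21/67) × (51/67) × (24/67) × (22/67) ≈ 0.0150414
P(author B | x) = 0.0121005 / 0.0271419 ≈ 0.4458

0.4458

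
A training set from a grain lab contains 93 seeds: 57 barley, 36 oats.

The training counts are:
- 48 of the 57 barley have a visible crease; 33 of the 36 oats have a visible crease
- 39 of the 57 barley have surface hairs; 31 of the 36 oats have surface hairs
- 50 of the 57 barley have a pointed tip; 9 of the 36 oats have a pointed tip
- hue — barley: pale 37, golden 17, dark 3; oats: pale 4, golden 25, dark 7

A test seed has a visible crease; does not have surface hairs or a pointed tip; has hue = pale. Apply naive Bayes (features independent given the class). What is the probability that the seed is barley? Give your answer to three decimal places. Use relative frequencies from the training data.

0.760

barley: (57/93) × (48/57) × (18/57) × (7/57) × (37/57) ≈ 0.0129929
oats: (36/93) × (33/36) × (5/36) × (27/36) × (4/36) ≈ 0.00410693
P(barley | x) = 0.0129929 / 0.01709983 ≈ 0.760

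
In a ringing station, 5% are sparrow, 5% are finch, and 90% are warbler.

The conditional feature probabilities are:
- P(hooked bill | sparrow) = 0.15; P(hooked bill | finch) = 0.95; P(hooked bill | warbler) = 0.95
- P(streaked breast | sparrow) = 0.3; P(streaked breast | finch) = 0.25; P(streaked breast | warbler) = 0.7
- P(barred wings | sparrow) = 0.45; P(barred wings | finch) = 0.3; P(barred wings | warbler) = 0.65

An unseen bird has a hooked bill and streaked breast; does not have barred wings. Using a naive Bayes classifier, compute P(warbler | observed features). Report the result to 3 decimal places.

sparrow: 0.05 × 0.15 × 0.3 × (1−0.45) = 0.0012375
finch: 0.05 × 0.95 × 0.25 × (1−0.3) = 0.0083125
warbler: 0.9 × 0.95 × 0.7 × (1−0.65) = 0.209475
P(warbler | x) = 0.209475 / 0.219025 ≈ 0.956

0.956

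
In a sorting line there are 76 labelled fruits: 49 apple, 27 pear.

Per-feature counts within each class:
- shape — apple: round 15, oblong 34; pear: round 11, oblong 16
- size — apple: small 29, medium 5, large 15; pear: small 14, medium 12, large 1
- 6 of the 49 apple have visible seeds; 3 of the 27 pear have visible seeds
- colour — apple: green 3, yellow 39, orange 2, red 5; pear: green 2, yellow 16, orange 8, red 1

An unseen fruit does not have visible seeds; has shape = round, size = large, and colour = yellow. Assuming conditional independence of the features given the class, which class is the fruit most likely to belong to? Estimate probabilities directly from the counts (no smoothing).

apple

apple: (49/76) × (15/49) × (15/49) × (43/49) × (39/49) ≈ 0.0422001
pear: (27/76) × (11/27) × (1/27) × (24/27) × (16/27) ≈ 0.0028237
Highest score → apple.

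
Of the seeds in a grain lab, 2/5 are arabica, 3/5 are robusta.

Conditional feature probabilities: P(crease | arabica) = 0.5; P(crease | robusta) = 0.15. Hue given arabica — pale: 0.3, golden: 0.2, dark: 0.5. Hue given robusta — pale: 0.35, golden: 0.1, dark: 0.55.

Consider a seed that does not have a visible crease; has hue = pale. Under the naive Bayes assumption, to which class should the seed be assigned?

robusta

arabica: 0.4 × (1−0.5) × 0.3 = 0.06
robusta: 0.6 × (1−0.15) × 0.35 = 0.1785
Highest score → robusta.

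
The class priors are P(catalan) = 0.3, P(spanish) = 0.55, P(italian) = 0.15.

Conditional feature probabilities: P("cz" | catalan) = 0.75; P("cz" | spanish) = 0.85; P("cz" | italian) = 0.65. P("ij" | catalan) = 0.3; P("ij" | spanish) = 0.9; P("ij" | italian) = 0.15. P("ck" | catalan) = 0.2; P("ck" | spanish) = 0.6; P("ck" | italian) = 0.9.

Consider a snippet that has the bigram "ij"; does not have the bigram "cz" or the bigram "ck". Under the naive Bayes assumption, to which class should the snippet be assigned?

catalan: 0.3 × (1−0.75) × 0.3 × (1−0.2) = 0.018
spanish: 0.55 × (1−0.85) × 0.9 × (1−0.6) = 0.0297
italian: 0.15 × (1−0.65) × 0.15 × (1−0.9) = 0.0007875
Highest score → spanish.

spanish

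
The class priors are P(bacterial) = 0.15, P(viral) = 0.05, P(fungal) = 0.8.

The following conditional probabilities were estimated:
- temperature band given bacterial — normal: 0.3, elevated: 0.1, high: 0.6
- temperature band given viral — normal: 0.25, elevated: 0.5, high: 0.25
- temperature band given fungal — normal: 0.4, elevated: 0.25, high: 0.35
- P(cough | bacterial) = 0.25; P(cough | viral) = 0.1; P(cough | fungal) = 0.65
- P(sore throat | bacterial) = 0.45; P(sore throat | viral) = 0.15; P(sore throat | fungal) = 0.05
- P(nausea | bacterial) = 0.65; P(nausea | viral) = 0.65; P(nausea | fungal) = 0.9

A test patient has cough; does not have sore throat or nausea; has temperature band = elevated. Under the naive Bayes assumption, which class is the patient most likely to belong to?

bacterial: 0.15 × 0.1 × 0.25 × (1−0.45) × (1−0.65) = 0.000721875
viral: 0.05 × 0.5 × 0.1 × (1−0.15) × (1−0.65) = 0.00074375
fungal: 0.8 × 0.25 × 0.65 × (1−0.05) × (1−0.9) = 0.01235
Highest score → fungal.

fungal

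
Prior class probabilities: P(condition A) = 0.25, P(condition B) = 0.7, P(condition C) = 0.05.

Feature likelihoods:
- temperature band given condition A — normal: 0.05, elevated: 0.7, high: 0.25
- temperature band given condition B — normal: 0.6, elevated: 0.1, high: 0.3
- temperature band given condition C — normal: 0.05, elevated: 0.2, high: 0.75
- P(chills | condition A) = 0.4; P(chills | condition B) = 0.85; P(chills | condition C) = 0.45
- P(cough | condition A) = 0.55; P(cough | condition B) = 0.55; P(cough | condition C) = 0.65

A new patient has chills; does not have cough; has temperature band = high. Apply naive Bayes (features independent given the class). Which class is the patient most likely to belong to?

condition B

condition A: 0.25 × 0.25 × 0.4 × (1−0.55) = 0.01125
condition B: 0.7 × 0.3 × 0.85 × (1−0.55) = 0.080325
condition C: 0.05 × 0.75 × 0.45 × (1−0.65) = 0.00590625
Highest score → condition B.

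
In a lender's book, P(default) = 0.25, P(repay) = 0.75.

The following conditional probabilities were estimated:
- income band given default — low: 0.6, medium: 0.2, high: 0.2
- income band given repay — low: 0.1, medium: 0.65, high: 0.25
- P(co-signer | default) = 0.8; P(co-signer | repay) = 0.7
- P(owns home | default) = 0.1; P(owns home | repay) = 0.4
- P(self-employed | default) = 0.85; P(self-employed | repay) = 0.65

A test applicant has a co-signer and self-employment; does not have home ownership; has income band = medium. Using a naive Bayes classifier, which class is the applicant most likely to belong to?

repay

default: 0.25 × 0.2 × 0.8 × (1−0.1) × 0.85 = 0.0306
repay: 0.75 × 0.65 × 0.7 × (1−0.4) × 0.65 = 0.1330875
Highest score → repay.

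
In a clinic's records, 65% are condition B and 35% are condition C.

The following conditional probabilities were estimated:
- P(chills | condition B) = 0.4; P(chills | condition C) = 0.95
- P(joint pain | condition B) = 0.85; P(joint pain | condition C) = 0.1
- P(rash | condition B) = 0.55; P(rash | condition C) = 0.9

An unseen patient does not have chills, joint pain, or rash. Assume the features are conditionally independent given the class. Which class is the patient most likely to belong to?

condition B

condition B: 0.65 × (1−0.4) × (1−0.85) × (1−0.55) = 0.026325
condition C: 0.35 × (1−0.95) × (1−0.1) × (1−0.9) = 0.001575
Highest score → condition B.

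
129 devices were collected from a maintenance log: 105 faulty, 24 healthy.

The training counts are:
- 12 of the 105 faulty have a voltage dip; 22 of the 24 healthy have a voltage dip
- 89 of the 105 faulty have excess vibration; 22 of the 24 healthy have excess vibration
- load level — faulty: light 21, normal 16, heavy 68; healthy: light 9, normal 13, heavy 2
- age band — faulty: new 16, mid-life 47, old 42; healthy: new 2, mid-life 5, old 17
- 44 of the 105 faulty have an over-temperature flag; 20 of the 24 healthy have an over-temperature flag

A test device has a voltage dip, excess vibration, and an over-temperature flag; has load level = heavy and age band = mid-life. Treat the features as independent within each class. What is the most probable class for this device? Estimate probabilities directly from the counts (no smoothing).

faulty: (105/129) × (12/105) × (89/105) × (68/105) × (47/105) × (44/105) ≈ 0.0095782
healthy: (24/129) × (22/24) × (22/24) × (2/24) × (5/24) × (20/24) ≈ 0.00226173
Highest score → faulty.

faulty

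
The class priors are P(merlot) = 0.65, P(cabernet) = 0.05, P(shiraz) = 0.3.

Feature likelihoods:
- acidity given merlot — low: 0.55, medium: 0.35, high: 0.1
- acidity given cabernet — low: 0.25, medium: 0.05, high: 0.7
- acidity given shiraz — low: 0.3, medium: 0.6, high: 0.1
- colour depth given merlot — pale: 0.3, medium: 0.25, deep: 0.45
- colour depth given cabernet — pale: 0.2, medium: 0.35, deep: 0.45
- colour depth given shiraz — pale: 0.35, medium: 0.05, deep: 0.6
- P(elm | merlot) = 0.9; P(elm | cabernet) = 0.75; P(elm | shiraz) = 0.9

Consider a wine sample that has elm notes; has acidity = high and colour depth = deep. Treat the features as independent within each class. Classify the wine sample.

merlot: 0.65 × 0.1 × 0.45 × 0.9 = 0.026325
cabernet: 0.05 × 0.7 × 0.45 × 0.75 = 0.0118125
shiraz: 0.3 × 0.1 × 0.6 × 0.9 = 0.0162
Highest score → merlot.

merlot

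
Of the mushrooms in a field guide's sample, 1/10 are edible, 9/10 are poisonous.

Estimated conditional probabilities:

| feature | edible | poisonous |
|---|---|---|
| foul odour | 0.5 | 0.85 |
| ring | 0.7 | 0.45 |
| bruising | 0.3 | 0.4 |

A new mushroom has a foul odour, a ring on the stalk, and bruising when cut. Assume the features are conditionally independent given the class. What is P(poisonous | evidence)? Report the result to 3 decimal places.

0.929

edible: 0.1 × 0.5 × 0.7 × 0.3 = 0.0105
poisonous: 0.9 × 0.85 × 0.45 × 0.4 = 0.1377
P(poisonous | x) = 0.1377 / 0.1482 ≈ 0.929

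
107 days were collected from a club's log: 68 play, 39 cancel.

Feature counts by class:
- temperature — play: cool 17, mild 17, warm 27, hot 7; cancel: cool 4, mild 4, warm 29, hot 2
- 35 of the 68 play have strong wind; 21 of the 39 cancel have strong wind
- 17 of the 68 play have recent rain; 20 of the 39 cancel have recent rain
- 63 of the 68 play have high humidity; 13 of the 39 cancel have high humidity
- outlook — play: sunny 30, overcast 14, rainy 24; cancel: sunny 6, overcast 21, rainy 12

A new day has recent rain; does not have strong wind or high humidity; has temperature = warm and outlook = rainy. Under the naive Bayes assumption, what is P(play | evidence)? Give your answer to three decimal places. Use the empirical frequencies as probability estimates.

play: (68/107) × (27/68) × (33/68) × (17/68) × (5/68) × (24/68) ≈ 0.00079449
cancel: (39/107) × (29/39) × (18/39) × (20/39) × (26/39) × (12/39) ≈ 0.0131587
P(play | x) = 0.00079449 / 0.01395319 ≈ 0.057

0.057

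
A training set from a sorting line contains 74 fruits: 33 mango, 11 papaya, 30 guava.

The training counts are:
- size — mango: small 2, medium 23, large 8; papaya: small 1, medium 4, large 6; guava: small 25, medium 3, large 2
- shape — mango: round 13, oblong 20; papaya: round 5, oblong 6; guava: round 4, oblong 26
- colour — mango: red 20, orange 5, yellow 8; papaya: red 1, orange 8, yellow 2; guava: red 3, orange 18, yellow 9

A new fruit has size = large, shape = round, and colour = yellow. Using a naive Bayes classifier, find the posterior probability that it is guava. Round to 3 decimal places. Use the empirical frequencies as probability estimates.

mango: (33/74) × (8/33) × (13/33) × (8/33) ≈ 0.0103244
papaya: (11/74) × (6/11) × (5/11) × (2/11) ≈ 0.00670092
guava: (30/74) × (2/30) × (4/30) × (9/30) ≈ 0.00108108
P(guava | x) = 0.00108108 / 0.0181064 ≈ 0.060

0.060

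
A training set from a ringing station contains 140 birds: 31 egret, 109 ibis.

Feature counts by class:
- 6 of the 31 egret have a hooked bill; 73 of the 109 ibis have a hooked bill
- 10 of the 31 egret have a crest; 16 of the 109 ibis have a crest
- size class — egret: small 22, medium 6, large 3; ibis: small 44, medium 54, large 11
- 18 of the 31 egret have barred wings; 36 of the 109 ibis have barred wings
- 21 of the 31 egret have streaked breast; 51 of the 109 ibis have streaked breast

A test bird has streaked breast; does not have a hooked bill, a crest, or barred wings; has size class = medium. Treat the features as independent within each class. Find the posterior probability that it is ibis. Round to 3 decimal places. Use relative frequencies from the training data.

egret: (31/140) × (25/31) × (21/31) × (6/31) × (13/31) × (21/31) ≈ 0.00665118
ibis: (109/140) × (36/109) × (93/109) × (54/109) × (73/109) × (51/109) ≈ 0.0340595
P(ibis | x) = 0.0340595 / 0.04071068 ≈ 0.837

0.837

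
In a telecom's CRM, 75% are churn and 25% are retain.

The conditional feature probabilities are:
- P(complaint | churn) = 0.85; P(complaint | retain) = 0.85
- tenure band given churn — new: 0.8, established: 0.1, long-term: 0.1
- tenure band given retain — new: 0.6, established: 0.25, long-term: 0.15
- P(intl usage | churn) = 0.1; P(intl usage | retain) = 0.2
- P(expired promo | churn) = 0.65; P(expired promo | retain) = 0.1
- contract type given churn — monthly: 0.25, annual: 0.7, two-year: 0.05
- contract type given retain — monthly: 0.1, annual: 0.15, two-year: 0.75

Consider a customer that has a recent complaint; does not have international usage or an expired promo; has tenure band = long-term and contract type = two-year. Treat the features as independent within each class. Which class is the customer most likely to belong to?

retain

churn: 0.75 × 0.85 × 0.1 × (1−0.1) × (1−0.65) × 0.05 = 0.0010040625
retain: 0.25 × 0.85 × 0.15 × (1−0.2) × (1−0.1) × 0.75 = 0.0172125
Highest score → retain.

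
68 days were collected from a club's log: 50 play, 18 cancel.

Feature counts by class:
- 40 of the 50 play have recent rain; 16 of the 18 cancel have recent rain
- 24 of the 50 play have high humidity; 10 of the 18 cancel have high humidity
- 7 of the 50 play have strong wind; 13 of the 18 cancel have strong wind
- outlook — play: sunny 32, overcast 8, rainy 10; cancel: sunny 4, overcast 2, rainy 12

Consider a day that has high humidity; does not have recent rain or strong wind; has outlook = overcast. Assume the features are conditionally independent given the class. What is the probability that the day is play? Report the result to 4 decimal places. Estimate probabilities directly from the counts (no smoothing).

0.9506

play: (50/68) × (10/50) × (24/50) × (43/50) × (8/50) ≈ 0.00971294
cancel: (18/68) × (2/18) × (10/18) × (5/18) × (2/18) ≈ 0.000504317
P(play | x) = 0.00971294 / 0.010217257 ≈ 0.9506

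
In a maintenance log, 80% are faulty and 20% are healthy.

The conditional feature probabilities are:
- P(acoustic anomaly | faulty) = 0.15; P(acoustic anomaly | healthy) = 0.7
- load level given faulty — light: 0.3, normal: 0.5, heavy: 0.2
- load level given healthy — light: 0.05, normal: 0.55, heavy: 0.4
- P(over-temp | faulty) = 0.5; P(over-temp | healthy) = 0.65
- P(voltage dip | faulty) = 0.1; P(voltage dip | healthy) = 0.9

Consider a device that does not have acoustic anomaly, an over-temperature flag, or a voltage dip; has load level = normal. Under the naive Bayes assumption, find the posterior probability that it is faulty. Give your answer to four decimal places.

0.9925

faulty: 0.8 × (1−0.15) × 0.5 × (1−0.5) × (1−0.1) = 0.153
healthy: 0.2 × (1−0.7) × 0.55 × (1−0.65) × (1−0.9) = 0.001155
P(faulty | x) = 0.153 / 0.154155 ≈ 0.9925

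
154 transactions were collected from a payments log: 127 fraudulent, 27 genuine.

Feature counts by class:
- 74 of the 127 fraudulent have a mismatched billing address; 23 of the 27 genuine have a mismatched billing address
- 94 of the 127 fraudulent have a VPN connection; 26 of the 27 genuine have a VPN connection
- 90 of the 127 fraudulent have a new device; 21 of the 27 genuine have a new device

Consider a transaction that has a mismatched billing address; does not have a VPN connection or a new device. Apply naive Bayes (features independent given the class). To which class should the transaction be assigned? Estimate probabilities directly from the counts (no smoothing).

fraudulent: (127/154) × (74/127) × (33/127) × (37/127) ≈ 0.0363764
genuine: (27/154) × (23/27) × (1/27) × (6/27) ≈ 0.00122922
Highest score → fraudulent.

fraudulent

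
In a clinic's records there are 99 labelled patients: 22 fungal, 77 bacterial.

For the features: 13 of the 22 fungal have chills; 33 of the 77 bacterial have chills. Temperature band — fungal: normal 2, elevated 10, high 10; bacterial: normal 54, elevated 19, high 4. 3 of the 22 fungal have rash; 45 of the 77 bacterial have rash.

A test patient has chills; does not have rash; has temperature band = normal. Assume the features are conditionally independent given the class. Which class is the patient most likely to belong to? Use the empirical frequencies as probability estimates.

fungal: (22/99) × (13/22) × (2/22) × (19/22) ≈ 0.0103097
bacterial: (77/99) × (33/77) × (54/77) × (32/77) ≈ 0.0971496
Highest score → bacterial.

bacterial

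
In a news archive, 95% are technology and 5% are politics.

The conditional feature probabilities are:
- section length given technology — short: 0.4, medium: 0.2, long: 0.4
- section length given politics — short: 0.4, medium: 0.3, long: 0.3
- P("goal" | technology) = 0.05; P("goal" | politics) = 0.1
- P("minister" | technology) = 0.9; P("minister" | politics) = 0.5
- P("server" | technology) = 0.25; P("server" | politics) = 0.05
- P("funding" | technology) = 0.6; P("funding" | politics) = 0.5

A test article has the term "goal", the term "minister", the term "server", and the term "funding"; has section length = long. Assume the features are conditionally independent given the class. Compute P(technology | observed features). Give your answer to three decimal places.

0.993

technology: 0.95 × 0.4 × 0.05 × 0.9 × 0.25 × 0.6 = 0.002565
politics: 0.05 × 0.3 × 0.1 × 0.5 × 0.05 × 0.5 = 0.00001875
P(technology | x) = 0.002565 / 0.00258375 ≈ 0.993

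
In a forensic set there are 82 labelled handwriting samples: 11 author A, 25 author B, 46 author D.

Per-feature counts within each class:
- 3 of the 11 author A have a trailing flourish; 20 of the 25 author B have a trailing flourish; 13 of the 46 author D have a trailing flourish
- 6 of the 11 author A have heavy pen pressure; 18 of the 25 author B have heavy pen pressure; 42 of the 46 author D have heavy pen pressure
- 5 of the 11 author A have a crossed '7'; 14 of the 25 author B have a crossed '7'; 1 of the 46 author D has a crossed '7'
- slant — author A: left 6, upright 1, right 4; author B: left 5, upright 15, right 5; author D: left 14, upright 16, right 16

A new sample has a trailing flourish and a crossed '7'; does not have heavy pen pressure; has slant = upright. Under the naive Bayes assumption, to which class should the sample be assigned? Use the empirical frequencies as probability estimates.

author A: (11/82) × (3/11) × (5/11) × (5/11) × (1/11) ≈ 0.000687178
author B: (25/82) × (20/25) × (7/25) × (14/25) × (15/25) ≈ 0.0229463
author D: (46/82) × (13/46) × (4/46) × (1/46) × (16/46) ≈ 0.00010424
Highest score → author B.

author B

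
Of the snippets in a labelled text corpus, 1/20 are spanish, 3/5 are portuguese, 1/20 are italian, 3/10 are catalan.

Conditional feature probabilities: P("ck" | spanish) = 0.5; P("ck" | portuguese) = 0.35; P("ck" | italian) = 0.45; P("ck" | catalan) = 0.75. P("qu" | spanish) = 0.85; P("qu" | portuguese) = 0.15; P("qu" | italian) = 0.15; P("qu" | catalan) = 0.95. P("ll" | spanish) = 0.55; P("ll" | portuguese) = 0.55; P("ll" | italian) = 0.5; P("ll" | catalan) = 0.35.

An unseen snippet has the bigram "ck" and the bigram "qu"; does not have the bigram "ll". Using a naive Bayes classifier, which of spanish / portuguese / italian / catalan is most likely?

catalan

spanish: 0.05 × 0.5 × 0.85 × (1−0.55) = 0.0095625
portuguese: 0.6 × 0.35 × 0.15 × (1−0.55) = 0.014175
italian: 0.05 × 0.45 × 0.15 × (1−0.5) = 0.0016875
catalan: 0.3 × 0.75 × 0.95 × (1−0.35) = 0.1389375
Highest score → catalan.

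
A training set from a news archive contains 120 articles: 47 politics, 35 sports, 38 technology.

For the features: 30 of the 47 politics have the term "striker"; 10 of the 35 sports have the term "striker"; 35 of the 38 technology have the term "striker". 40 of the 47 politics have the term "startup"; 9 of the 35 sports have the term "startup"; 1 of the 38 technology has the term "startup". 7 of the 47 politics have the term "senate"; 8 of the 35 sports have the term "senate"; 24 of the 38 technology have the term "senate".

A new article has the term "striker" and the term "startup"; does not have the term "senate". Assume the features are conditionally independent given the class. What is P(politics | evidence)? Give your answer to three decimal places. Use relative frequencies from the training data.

politics: (47/120) × (30/47) × (40/47) × (40/47) ≈ 0.181077
sports: (35/120) × (10/35) × (9/35) × (27/35) ≈ 0.0165306
technology: (38/120) × (35/38) × (1/38) × (14/38) ≈ 0.00282779
P(politics | x) = 0.181077 / 0.20043539 ≈ 0.903

0.903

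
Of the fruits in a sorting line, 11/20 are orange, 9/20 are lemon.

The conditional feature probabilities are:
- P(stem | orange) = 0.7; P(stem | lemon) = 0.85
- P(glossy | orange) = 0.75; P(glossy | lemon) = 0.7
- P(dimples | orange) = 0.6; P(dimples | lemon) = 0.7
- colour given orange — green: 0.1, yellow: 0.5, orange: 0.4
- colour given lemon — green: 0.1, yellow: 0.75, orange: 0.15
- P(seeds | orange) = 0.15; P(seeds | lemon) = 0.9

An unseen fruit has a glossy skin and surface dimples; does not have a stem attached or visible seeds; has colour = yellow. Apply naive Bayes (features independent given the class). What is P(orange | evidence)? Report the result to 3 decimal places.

orange: 0.55 × (1−0.7) × 0.75 × 0.6 × 0.5 × (1−0.15) = 0.03155625
lemon: 0.45 × (1−0.85) × 0.7 × 0.7 × 0.75 × (1−0.9) = 0.002480625
P(orange | x) = 0.03155625 / 0.034036875 ≈ 0.927

0.927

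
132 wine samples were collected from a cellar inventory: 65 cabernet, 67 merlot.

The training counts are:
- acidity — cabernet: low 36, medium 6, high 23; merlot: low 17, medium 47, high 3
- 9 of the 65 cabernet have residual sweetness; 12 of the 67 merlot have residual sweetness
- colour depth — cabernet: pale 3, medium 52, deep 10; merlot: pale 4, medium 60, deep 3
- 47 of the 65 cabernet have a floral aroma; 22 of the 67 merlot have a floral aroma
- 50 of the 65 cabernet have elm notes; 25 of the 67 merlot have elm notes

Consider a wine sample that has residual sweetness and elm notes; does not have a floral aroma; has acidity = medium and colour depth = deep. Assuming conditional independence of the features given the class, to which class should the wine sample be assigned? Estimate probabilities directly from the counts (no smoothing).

cabernet: (65/132) × (6/65) × (9/65) × (10/65) × (18/65) × (50/65) ≈ 0.000206257
merlot: (67/132) × (47/67) × (12/67) × (3/67) × (45/67) × (25/67) ≈ 0.000715616
Highest score → merlot.

merlot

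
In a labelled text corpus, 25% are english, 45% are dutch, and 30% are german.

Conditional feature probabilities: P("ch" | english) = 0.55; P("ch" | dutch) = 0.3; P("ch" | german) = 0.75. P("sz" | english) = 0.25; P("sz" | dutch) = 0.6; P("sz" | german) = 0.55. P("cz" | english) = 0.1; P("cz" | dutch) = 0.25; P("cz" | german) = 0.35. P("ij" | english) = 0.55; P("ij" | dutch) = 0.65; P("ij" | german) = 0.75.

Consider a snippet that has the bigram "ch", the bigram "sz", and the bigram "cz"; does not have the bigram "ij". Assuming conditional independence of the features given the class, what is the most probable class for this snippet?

english: 0.25 × 0.55 × 0.25 × 0.1 × (1−0.55) = 0.001546875
dutch: 0.45 × 0.3 × 0.6 × 0.25 × (1−0.65) = 0.0070875
german: 0.3 × 0.75 × 0.55 × 0.35 × (1−0.75) = 0.010828125
Highest score → german.

german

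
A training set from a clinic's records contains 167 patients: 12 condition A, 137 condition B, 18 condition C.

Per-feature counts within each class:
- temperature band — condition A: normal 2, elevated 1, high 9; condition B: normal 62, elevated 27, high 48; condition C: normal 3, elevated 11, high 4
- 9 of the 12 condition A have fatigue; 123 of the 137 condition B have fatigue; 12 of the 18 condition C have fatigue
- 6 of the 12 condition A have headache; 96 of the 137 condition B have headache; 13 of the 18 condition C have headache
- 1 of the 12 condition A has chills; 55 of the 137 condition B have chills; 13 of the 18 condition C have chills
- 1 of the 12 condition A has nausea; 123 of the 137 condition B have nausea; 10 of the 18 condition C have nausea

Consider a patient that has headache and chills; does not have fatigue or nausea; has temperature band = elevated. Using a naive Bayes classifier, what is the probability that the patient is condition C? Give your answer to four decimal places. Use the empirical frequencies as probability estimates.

0.9053

condition A: (12/167) × (1/12) × (3/12) × (6/12) × (1/12) × (11/12) ≈ 0.0000571773
condition B: (137/167) × (27/137) × (14/137) × (96/137) × (55/137) × (14/137) ≈ 0.000474958
condition C: (18/167) × (11/18) × (6/18) × (13/18) × (13/18) × (8/18) ≈ 0.00508996
P(condition C | x) = 0.00508996 / 0.0056220953 ≈ 0.9053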